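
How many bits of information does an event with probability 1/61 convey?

Information content I(x) = -log₂(p(x))
I = -log₂(1/61) = -log₂(0.0164)
I = 5.9307 bits


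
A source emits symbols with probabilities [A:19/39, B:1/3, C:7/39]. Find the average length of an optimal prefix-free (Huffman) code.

Huffman tree construction:
Combine smallest probabilities repeatedly
Resulting codes:
  A: 0 (length 1)
  B: 11 (length 2)
  C: 10 (length 2)
Average length = Σ p(s) × length(s) = 1.5128 bits


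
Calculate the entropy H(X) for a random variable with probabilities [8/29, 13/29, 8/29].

H(X) = -Σ p(x) log₂ p(x)
  -8/29 × log₂(8/29) = 0.5125
  -13/29 × log₂(13/29) = 0.5189
  -8/29 × log₂(8/29) = 0.5125
H(X) = 1.5440 bits


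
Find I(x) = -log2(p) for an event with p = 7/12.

Information content I(x) = -log₂(p(x))
I = -log₂(7/12) = -log₂(0.5833)
I = 0.7776 bits


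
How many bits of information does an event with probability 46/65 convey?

Information content I(x) = -log₂(p(x))
I = -log₂(46/65) = -log₂(0.7077)
I = 0.4988 bits


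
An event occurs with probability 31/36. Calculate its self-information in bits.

Information content I(x) = -log₂(p(x))
I = -log₂(31/36) = -log₂(0.8611)
I = 0.2157 bits


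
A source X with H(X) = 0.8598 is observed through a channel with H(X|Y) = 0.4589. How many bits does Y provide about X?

I(X;Y) = H(X) - H(X|Y)
I(X;Y) = 0.8598 - 0.4589 = 0.4009 bits


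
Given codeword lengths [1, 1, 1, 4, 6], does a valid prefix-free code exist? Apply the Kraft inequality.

Kraft inequality: Σ 2^(-l_i) ≤ 1 for prefix-free code
Calculating: 2^(-1) + 2^(-1) + 2^(-1) + 2^(-4) + 2^(-6)
= 0.5 + 0.5 + 0.5 + 0.0625 + 0.015625
= 1.5781
Since 1.5781 > 1, prefix-free code does not exist


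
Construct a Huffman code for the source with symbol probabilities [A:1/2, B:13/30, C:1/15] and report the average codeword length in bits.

Huffman tree construction:
Combine smallest probabilities repeatedly
Resulting codes:
  A: 0 (length 1)
  B: 11 (length 2)
  C: 10 (length 2)
Average length = Σ p(s) × length(s) = 1.5000 bits


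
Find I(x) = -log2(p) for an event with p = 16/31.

Information content I(x) = -log₂(p(x))
I = -log₂(16/31) = -log₂(0.5161)
I = 0.9542 bits


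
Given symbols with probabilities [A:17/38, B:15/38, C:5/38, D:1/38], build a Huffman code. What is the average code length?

Huffman tree construction:
Combine smallest probabilities repeatedly
Resulting codes:
  A: 0 (length 1)
  B: 11 (length 2)
  C: 101 (length 3)
  D: 100 (length 3)
Average length = Σ p(s) × length(s) = 1.7105 bits


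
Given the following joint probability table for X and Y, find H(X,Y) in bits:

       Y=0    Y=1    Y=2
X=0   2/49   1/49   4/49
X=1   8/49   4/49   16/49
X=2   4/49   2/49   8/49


H(X,Y) = -Σ p(x,y) log₂ p(x,y)
  p(0,0)=2/49: -0.0408 × log₂(0.0408) = 0.1884
  p(0,1)=1/49: -0.0204 × log₂(0.0204) = 0.1146
  p(0,2)=4/49: -0.0816 × log₂(0.0816) = 0.2951
  p(1,0)=8/49: -0.1633 × log₂(0.1633) = 0.4269
  p(1,1)=4/49: -0.0816 × log₂(0.0816) = 0.2951
  p(1,2)=16/49: -0.3265 × log₂(0.3265) = 0.5273
  p(2,0)=4/49: -0.0816 × log₂(0.0816) = 0.2951
  p(2,1)=2/49: -0.0408 × log₂(0.0408) = 0.1884
  p(2,2)=8/49: -0.1633 × log₂(0.1633) = 0.4269
H(X,Y) = 2.7576 bits


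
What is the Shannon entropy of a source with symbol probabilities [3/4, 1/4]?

H(X) = -Σ p(x) log₂ p(x)
  -3/4 × log₂(3/4) = 0.3113
  -1/4 × log₂(1/4) = 0.5000
H(X) = 0.8113 bits


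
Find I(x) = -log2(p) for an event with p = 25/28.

Information content I(x) = -log₂(p(x))
I = -log₂(25/28) = -log₂(0.8929)
I = 0.1635 bits


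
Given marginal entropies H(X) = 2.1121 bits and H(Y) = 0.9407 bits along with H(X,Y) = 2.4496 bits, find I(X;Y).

I(X;Y) = H(X) + H(Y) - H(X,Y)
I(X;Y) = 2.1121 + 0.9407 - 2.4496 = 0.6032 bits


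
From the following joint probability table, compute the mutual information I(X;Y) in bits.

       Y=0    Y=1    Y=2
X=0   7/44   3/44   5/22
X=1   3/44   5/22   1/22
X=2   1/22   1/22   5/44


H(X) = 1.5146, H(Y) = 1.5706, H(X,Y) = 2.8865
I(X;Y) = H(X) + H(Y) - H(X,Y) = 0.1987 bits


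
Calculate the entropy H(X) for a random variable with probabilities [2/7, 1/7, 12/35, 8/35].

H(X) = -Σ p(x) log₂ p(x)
  -2/7 × log₂(2/7) = 0.5164
  -1/7 × log₂(1/7) = 0.4011
  -12/35 × log₂(12/35) = 0.5295
  -8/35 × log₂(8/35) = 0.4867
H(X) = 1.9336 bits


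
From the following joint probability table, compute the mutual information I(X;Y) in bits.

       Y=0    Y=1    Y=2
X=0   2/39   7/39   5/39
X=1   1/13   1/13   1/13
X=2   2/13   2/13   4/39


H(X) = 1.5461, H(Y) = 1.5656, H(X,Y) = 3.0663
I(X;Y) = H(X) + H(Y) - H(X,Y) = 0.0454 bits


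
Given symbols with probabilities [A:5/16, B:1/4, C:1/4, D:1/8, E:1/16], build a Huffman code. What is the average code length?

Huffman tree construction:
Combine smallest probabilities repeatedly
Resulting codes:
  A: 11 (length 2)
  B: 01 (length 2)
  C: 10 (length 2)
  D: 001 (length 3)
  E: 000 (length 3)
Average length = Σ p(s) × length(s) = 2.1875 bits


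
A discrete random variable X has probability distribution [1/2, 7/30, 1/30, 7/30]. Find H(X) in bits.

H(X) = -Σ p(x) log₂ p(x)
  -1/2 × log₂(1/2) = 0.5000
  -7/30 × log₂(7/30) = 0.4899
  -1/30 × log₂(1/30) = 0.1636
  -7/30 × log₂(7/30) = 0.4899
H(X) = 1.6433 bits


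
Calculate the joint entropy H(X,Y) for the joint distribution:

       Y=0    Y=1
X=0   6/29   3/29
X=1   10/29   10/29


H(X,Y) = -Σ p(x,y) log₂ p(x,y)
  p(0,0)=6/29: -0.2069 × log₂(0.2069) = 0.4703
  p(0,1)=3/29: -0.1034 × log₂(0.1034) = 0.3386
  p(1,0)=10/29: -0.3448 × log₂(0.3448) = 0.5297
  p(1,1)=10/29: -0.3448 × log₂(0.3448) = 0.5297
H(X,Y) = 1.8682 bits


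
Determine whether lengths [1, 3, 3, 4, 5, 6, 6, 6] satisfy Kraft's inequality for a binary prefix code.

Kraft inequality: Σ 2^(-l_i) ≤ 1 for prefix-free code
Calculating: 2^(-1) + 2^(-3) + 2^(-3) + 2^(-4) + 2^(-5) + 2^(-6) + 2^(-6) + 2^(-6)
= 0.5 + 0.125 + 0.125 + 0.0625 + 0.03125 + 0.015625 + 0.015625 + 0.015625
= 0.8906
Since 0.8906 ≤ 1, prefix-free code exists


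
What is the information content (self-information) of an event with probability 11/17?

Information content I(x) = -log₂(p(x))
I = -log₂(11/17) = -log₂(0.6471)
I = 0.6280 bits


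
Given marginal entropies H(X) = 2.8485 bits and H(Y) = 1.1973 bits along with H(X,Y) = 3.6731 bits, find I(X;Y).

I(X;Y) = H(X) + H(Y) - H(X,Y)
I(X;Y) = 2.8485 + 1.1973 - 3.6731 = 0.3727 bits


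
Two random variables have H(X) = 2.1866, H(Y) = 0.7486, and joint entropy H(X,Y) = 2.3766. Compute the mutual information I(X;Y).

I(X;Y) = H(X) + H(Y) - H(X,Y)
I(X;Y) = 2.1866 + 0.7486 - 2.3766 = 0.5586 bits


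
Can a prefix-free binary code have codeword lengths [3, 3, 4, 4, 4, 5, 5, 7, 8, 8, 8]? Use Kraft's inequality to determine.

Kraft inequality: Σ 2^(-l_i) ≤ 1 for prefix-free code
Calculating: 2^(-3) + 2^(-3) + 2^(-4) + 2^(-4) + 2^(-4) + 2^(-5) + 2^(-5) + 2^(-7) + 2^(-8) + 2^(-8) + 2^(-8)
= 0.125 + 0.125 + 0.0625 + 0.0625 + 0.0625 + 0.03125 + 0.03125 + 0.0078125 + 0.00390625 + 0.00390625 + 0.00390625
= 0.5195
Since 0.5195 ≤ 1, prefix-free code exists


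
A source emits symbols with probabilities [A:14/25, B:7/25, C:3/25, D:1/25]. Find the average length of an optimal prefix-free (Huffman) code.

Huffman tree construction:
Combine smallest probabilities repeatedly
Resulting codes:
  A: 1 (length 1)
  B: 01 (length 2)
  C: 001 (length 3)
  D: 000 (length 3)
Average length = Σ p(s) × length(s) = 1.6000 bits


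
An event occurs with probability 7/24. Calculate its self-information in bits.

Information content I(x) = -log₂(p(x))
I = -log₂(7/24) = -log₂(0.2917)
I = 1.7776 bits


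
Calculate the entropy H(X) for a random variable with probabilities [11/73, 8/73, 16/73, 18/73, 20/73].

H(X) = -Σ p(x) log₂ p(x)
  -11/73 × log₂(11/73) = 0.4114
  -8/73 × log₂(8/73) = 0.3496
  -16/73 × log₂(16/73) = 0.4800
  -18/73 × log₂(18/73) = 0.4981
  -20/73 × log₂(20/73) = 0.5118
H(X) = 2.2508 bits


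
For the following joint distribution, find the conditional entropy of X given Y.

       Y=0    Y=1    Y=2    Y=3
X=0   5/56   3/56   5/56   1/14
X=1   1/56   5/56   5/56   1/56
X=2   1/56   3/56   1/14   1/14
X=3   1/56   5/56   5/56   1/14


H(X|Y) = Σ_y p(y) H(X|Y=y)
  p(Y=0) = 1/7, H(X|Y=0) = 1.5488
  p(Y=1) = 2/7, H(X|Y=1) = 1.9544
  p(Y=2) = 19/56, H(X|Y=2) = 1.9938
  p(Y=3) = 13/56, H(X|Y=3) = 1.8543
H(X|Y) = 0.1429×1.5488 + 0.2857×1.9544 + 0.3393×1.9938 + 0.2321×1.8543 = 1.8866 bits


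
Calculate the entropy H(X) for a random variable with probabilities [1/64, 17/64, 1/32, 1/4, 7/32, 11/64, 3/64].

H(X) = -Σ p(x) log₂ p(x)
  -1/64 × log₂(1/64) = 0.0938
  -17/64 × log₂(17/64) = 0.5080
  -1/32 × log₂(1/32) = 0.1562
  -1/4 × log₂(1/4) = 0.5000
  -7/32 × log₂(7/32) = 0.4796
  -11/64 × log₂(11/64) = 0.4367
  -3/64 × log₂(3/64) = 0.2070
H(X) = 2.3813 bits


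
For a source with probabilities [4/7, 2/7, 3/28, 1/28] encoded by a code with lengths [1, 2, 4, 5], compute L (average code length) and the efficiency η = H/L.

Average length L = Σ p_i × l_i = 1.7500 bits
Entropy H = 1.4947 bits
Efficiency η = H/L × 100% = 85.41%


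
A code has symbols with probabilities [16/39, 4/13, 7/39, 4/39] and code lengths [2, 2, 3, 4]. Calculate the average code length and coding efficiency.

Average length L = Σ p_i × l_i = 2.3846 bits
Entropy H = 1.8323 bits
Efficiency η = H/L × 100% = 76.84%


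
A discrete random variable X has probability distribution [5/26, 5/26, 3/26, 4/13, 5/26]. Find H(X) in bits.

H(X) = -Σ p(x) log₂ p(x)
  -5/26 × log₂(5/26) = 0.4574
  -5/26 × log₂(5/26) = 0.4574
  -3/26 × log₂(3/26) = 0.3595
  -4/13 × log₂(4/13) = 0.5232
  -5/26 × log₂(5/26) = 0.4574
H(X) = 2.2549 bits


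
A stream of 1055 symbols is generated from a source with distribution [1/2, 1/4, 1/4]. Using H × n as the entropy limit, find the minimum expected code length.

Entropy H = 1.5000 bits/symbol
Minimum bits = H × n = 1.5000 × 1055
= 1582.50 bits


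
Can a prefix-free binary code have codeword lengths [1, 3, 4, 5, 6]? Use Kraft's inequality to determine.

Kraft inequality: Σ 2^(-l_i) ≤ 1 for prefix-free code
Calculating: 2^(-1) + 2^(-3) + 2^(-4) + 2^(-5) + 2^(-6)
= 0.5 + 0.125 + 0.0625 + 0.03125 + 0.015625
= 0.7344
Since 0.7344 ≤ 1, prefix-free code exists


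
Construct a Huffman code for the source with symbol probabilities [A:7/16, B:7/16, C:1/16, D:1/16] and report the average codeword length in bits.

Huffman tree construction:
Combine smallest probabilities repeatedly
Resulting codes:
  A: 11 (length 2)
  B: 0 (length 1)
  C: 100 (length 3)
  D: 101 (length 3)
Average length = Σ p(s) × length(s) = 1.6875 bits


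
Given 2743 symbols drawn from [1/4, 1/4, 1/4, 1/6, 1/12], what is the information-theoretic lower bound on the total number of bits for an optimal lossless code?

Entropy H = 2.2296 bits/symbol
Minimum bits = H × n = 2.2296 × 2743
= 6115.72 bits


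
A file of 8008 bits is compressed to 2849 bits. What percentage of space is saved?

Space savings = (1 - Compressed/Original) × 100%
= (1 - 2849/8008) × 100%
= 64.42%


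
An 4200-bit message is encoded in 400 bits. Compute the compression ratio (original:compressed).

Compression ratio = Original / Compressed
= 4200 / 400 = 10.50:1


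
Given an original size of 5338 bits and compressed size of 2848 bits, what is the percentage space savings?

Space savings = (1 - Compressed/Original) × 100%
= (1 - 2848/5338) × 100%
= 46.65%


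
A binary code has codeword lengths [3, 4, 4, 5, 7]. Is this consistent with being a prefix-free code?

Kraft inequality: Σ 2^(-l_i) ≤ 1 for prefix-free code
Calculating: 2^(-3) + 2^(-4) + 2^(-4) + 2^(-5) + 2^(-7)
= 0.125 + 0.0625 + 0.0625 + 0.03125 + 0.0078125
= 0.2891
Since 0.2891 ≤ 1, prefix-free code exists


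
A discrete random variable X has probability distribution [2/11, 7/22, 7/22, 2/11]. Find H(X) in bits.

H(X) = -Σ p(x) log₂ p(x)
  -2/11 × log₂(2/11) = 0.4472
  -7/22 × log₂(7/22) = 0.5257
  -7/22 × log₂(7/22) = 0.5257
  -2/11 × log₂(2/11) = 0.4472
H(X) = 1.9457 bits


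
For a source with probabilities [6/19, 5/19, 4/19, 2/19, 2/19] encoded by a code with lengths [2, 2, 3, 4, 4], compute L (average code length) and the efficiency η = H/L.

Average length L = Σ p_i × l_i = 2.6316 bits
Entropy H = 2.1890 bits
Efficiency η = H/L × 100% = 83.18%


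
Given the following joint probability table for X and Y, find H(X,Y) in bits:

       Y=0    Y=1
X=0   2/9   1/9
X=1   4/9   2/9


H(X,Y) = -Σ p(x,y) log₂ p(x,y)
  p(0,0)=2/9: -0.2222 × log₂(0.2222) = 0.4822
  p(0,1)=1/9: -0.1111 × log₂(0.1111) = 0.3522
  p(1,0)=4/9: -0.4444 × log₂(0.4444) = 0.5200
  p(1,1)=2/9: -0.2222 × log₂(0.2222) = 0.4822
H(X,Y) = 1.8366 bits


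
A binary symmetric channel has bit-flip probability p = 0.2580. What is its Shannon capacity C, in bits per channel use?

For BSC with error probability p:
C = 1 - H(p) where H(p) is binary entropy
H(0.2580) = -0.2580 × log₂(0.2580) - 0.7420 × log₂(0.7420)
H(p) = 0.8237
C = 1 - 0.8237 = 0.1763 bits/use


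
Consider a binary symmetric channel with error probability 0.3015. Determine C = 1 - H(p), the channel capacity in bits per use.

For BSC with error probability p:
C = 1 - H(p) where H(p) is binary entropy
H(0.3015) = -0.3015 × log₂(0.3015) - 0.6985 × log₂(0.6985)
H(p) = 0.8831
C = 1 - 0.8831 = 0.1169 bits/use


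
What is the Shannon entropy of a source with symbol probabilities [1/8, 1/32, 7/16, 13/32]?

H(X) = -Σ p(x) log₂ p(x)
  -1/8 × log₂(1/8) = 0.3750
  -1/32 × log₂(1/32) = 0.1562
  -7/16 × log₂(7/16) = 0.5218
  -13/32 × log₂(13/32) = 0.5279
H(X) = 1.5810 bits


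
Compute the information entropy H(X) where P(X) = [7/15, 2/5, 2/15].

H(X) = -Σ p(x) log₂ p(x)
  -7/15 × log₂(7/15) = 0.5131
  -2/5 × log₂(2/5) = 0.5288
  -2/15 × log₂(2/15) = 0.3876
H(X) = 1.4295 bits


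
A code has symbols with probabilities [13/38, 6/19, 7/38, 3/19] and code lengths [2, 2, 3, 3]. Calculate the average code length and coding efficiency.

Average length L = Σ p_i × l_i = 2.3421 bits
Entropy H = 1.9246 bits
Efficiency η = H/L × 100% = 82.17%


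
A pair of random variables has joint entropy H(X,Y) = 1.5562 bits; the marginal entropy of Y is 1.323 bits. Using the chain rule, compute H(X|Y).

Chain rule: H(X,Y) = H(X|Y) + H(Y)
H(X|Y) = H(X,Y) - H(Y) = 1.5562 - 1.323 = 0.2332 bits


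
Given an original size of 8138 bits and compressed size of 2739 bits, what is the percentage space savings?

Space savings = (1 - Compressed/Original) × 100%
= (1 - 2739/8138) × 100%
= 66.34%


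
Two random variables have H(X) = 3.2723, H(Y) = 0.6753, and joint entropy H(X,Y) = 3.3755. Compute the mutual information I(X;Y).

I(X;Y) = H(X) + H(Y) - H(X,Y)
I(X;Y) = 3.2723 + 0.6753 - 3.3755 = 0.5721 bits


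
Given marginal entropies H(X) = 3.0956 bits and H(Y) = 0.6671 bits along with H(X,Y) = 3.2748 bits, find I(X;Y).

I(X;Y) = H(X) + H(Y) - H(X,Y)
I(X;Y) = 3.0956 + 0.6671 - 3.2748 = 0.4879 bits


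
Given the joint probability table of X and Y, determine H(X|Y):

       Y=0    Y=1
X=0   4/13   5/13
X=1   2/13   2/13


H(X|Y) = Σ_y p(y) H(X|Y=y)
  p(Y=0) = 6/13, H(X|Y=0) = 0.9183
  p(Y=1) = 7/13, H(X|Y=1) = 0.8631
H(X|Y) = 0.4615×0.9183 + 0.5385×0.8631 = 0.8886 bits


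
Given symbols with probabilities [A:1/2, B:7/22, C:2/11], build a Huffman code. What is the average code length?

Huffman tree construction:
Combine smallest probabilities repeatedly
Resulting codes:
  A: 0 (length 1)
  B: 11 (length 2)
  C: 10 (length 2)
Average length = Σ p(s) × length(s) = 1.5000 bits


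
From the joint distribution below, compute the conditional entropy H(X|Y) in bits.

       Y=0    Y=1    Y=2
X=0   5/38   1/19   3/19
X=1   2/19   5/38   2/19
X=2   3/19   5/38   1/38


H(X|Y) = Σ_y p(y) H(X|Y=y)
  p(Y=0) = 15/38, H(X|Y=0) = 1.5656
  p(Y=1) = 6/19, H(X|Y=1) = 1.4834
  p(Y=2) = 11/38, H(X|Y=2) = 1.3222
H(X|Y) = 0.3947×1.5656 + 0.3158×1.4834 + 0.2895×1.3222 = 1.4692 bits


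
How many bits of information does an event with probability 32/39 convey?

Information content I(x) = -log₂(p(x))
I = -log₂(32/39) = -log₂(0.8205)
I = 0.2854 bits


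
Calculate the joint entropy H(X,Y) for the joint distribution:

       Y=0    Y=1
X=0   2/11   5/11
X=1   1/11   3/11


H(X,Y) = -Σ p(x,y) log₂ p(x,y)
  p(0,0)=2/11: -0.1818 × log₂(0.1818) = 0.4472
  p(0,1)=5/11: -0.4545 × log₂(0.4545) = 0.5170
  p(1,0)=1/11: -0.0909 × log₂(0.0909) = 0.3145
  p(1,1)=3/11: -0.2727 × log₂(0.2727) = 0.5112
H(X,Y) = 1.7899 bits


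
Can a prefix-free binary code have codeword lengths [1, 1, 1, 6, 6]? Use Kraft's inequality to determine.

Kraft inequality: Σ 2^(-l_i) ≤ 1 for prefix-free code
Calculating: 2^(-1) + 2^(-1) + 2^(-1) + 2^(-6) + 2^(-6)
= 0.5 + 0.5 + 0.5 + 0.015625 + 0.015625
= 1.5312
Since 1.5312 > 1, prefix-free code does not exist


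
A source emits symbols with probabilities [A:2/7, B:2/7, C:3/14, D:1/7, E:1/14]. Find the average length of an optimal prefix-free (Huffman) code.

Huffman tree construction:
Combine smallest probabilities repeatedly
Resulting codes:
  A: 10 (length 2)
  B: 11 (length 2)
  C: 00 (length 2)
  D: 011 (length 3)
  E: 010 (length 3)
Average length = Σ p(s) × length(s) = 2.2143 bits


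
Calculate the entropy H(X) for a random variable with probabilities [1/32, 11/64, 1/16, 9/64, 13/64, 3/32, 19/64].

H(X) = -Σ p(x) log₂ p(x)
  -1/32 × log₂(1/32) = 0.1562
  -11/64 × log₂(11/64) = 0.4367
  -1/16 × log₂(1/16) = 0.2500
  -9/64 × log₂(9/64) = 0.3980
  -13/64 × log₂(13/64) = 0.4671
  -3/32 × log₂(3/32) = 0.3202
  -19/64 × log₂(19/64) = 0.5201
H(X) = 2.5483 bits


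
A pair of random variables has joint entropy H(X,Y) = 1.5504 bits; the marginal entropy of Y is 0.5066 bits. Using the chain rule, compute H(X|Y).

Chain rule: H(X,Y) = H(X|Y) + H(Y)
H(X|Y) = H(X,Y) - H(Y) = 1.5504 - 0.5066 = 1.0438 bits


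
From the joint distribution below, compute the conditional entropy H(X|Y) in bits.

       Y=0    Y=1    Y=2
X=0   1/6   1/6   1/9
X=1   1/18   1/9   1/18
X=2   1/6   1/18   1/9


H(X|Y) = Σ_y p(y) H(X|Y=y)
  p(Y=0) = 7/18, H(X|Y=0) = 1.4488
  p(Y=1) = 1/3, H(X|Y=1) = 1.4591
  p(Y=2) = 5/18, H(X|Y=2) = 1.5219
H(X|Y) = 0.3889×1.4488 + 0.3333×1.4591 + 0.2778×1.5219 = 1.4726 bits


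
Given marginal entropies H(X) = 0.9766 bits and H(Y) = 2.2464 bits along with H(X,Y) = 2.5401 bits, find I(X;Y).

I(X;Y) = H(X) + H(Y) - H(X,Y)
I(X;Y) = 0.9766 + 2.2464 - 2.5401 = 0.6829 bits


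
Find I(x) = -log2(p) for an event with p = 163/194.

Information content I(x) = -log₂(p(x))
I = -log₂(163/194) = -log₂(0.8402)
I = 0.2512 bits


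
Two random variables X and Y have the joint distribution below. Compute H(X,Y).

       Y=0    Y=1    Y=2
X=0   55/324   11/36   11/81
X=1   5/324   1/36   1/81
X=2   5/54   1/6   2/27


H(X,Y) = -Σ p(x,y) log₂ p(x,y)
  p(0,0)=55/324: -0.1698 × log₂(0.1698) = 0.4343
  p(0,1)=11/36: -0.3056 × log₂(0.3056) = 0.5227
  p(0,2)=11/81: -0.1358 × log₂(0.1358) = 0.3912
  p(1,0)=5/324: -0.0154 × log₂(0.0154) = 0.0929
  p(1,1)=1/36: -0.0278 × log₂(0.0278) = 0.1436
  p(1,2)=1/81: -0.0123 × log₂(0.0123) = 0.0783
  p(2,0)=5/54: -0.0926 × log₂(0.0926) = 0.3179
  p(2,1)=1/6: -0.1667 × log₂(0.1667) = 0.4308
  p(2,2)=2/27: -0.0741 × log₂(0.0741) = 0.2781
H(X,Y) = 2.6897 bits


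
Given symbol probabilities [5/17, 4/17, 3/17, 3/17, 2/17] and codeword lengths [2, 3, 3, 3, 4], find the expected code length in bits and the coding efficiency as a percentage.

Average length L = Σ p_i × l_i = 2.8235 bits
Entropy H = 2.2569 bits
Efficiency η = H/L × 100% = 79.93%


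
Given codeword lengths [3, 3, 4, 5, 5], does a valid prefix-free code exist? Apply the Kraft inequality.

Kraft inequality: Σ 2^(-l_i) ≤ 1 for prefix-free code
Calculating: 2^(-3) + 2^(-3) + 2^(-4) + 2^(-5) + 2^(-5)
= 0.125 + 0.125 + 0.0625 + 0.03125 + 0.03125
= 0.3750
Since 0.3750 ≤ 1, prefix-free code exists


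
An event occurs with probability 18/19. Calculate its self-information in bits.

Information content I(x) = -log₂(p(x))
I = -log₂(18/19) = -log₂(0.9474)
I = 0.0780 bits


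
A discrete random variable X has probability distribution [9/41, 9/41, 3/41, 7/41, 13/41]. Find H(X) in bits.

H(X) = -Σ p(x) log₂ p(x)
  -9/41 × log₂(9/41) = 0.4802
  -9/41 × log₂(9/41) = 0.4802
  -3/41 × log₂(3/41) = 0.2760
  -7/41 × log₂(7/41) = 0.4354
  -13/41 × log₂(13/41) = 0.5254
H(X) = 2.1973 bits


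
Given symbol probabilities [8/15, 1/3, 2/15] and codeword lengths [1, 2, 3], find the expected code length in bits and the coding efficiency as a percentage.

Average length L = Σ p_i × l_i = 1.6000 bits
Entropy H = 1.3996 bits
Efficiency η = H/L × 100% = 87.47%


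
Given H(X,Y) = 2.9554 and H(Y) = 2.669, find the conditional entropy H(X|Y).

Chain rule: H(X,Y) = H(X|Y) + H(Y)
H(X|Y) = H(X,Y) - H(Y) = 2.9554 - 2.669 = 0.2864 bits


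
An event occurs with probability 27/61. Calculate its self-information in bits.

Information content I(x) = -log₂(p(x))
I = -log₂(27/61) = -log₂(0.4426)
I = 1.1758 bits


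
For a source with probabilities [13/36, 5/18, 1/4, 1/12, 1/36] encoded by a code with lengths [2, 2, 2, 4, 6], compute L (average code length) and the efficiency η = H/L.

Average length L = Σ p_i × l_i = 2.2778 bits
Entropy H = 1.9863 bits
Efficiency η = H/L × 100% = 87.20%


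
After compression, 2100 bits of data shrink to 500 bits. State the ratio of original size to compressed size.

Compression ratio = Original / Compressed
= 2100 / 500 = 4.20:1


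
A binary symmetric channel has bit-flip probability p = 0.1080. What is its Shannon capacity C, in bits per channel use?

For BSC with error probability p:
C = 1 - H(p) where H(p) is binary entropy
H(0.1080) = -0.1080 × log₂(0.1080) - 0.8920 × log₂(0.8920)
H(p) = 0.4939
C = 1 - 0.4939 = 0.5061 bits/use


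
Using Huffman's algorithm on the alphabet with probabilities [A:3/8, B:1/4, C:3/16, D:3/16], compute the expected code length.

Huffman tree construction:
Combine smallest probabilities repeatedly
Resulting codes:
  A: 11 (length 2)
  B: 10 (length 2)
  C: 00 (length 2)
  D: 01 (length 2)
Average length = Σ p(s) × length(s) = 2.0000 bits


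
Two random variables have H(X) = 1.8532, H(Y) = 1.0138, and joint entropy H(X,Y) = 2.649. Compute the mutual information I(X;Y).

I(X;Y) = H(X) + H(Y) - H(X,Y)
I(X;Y) = 1.8532 + 1.0138 - 2.649 = 0.218 bits


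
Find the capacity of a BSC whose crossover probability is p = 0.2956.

For BSC with error probability p:
C = 1 - H(p) where H(p) is binary entropy
H(0.2956) = -0.2956 × log₂(0.2956) - 0.7044 × log₂(0.7044)
H(p) = 0.8758
C = 1 - 0.8758 = 0.1242 bits/use


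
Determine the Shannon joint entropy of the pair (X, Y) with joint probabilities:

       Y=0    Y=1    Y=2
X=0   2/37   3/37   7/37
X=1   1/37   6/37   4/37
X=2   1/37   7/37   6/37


H(X,Y) = -Σ p(x,y) log₂ p(x,y)
  p(0,0)=2/37: -0.0541 × log₂(0.0541) = 0.2275
  p(0,1)=3/37: -0.0811 × log₂(0.0811) = 0.2939
  p(0,2)=7/37: -0.1892 × log₂(0.1892) = 0.4545
  p(1,0)=1/37: -0.0270 × log₂(0.0270) = 0.1408
  p(1,1)=6/37: -0.1622 × log₂(0.1622) = 0.4256
  p(1,2)=4/37: -0.1081 × log₂(0.1081) = 0.3470
  p(2,0)=1/37: -0.0270 × log₂(0.0270) = 0.1408
  p(2,1)=7/37: -0.1892 × log₂(0.1892) = 0.4545
  p(2,2)=6/37: -0.1622 × log₂(0.1622) = 0.4256
H(X,Y) = 2.9101 bits


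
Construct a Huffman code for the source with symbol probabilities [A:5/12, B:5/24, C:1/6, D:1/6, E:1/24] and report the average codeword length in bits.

Huffman tree construction:
Combine smallest probabilities repeatedly
Resulting codes:
  A: 0 (length 1)
  B: 111 (length 3)
  C: 101 (length 3)
  D: 110 (length 3)
  E: 100 (length 3)
Average length = Σ p(s) × length(s) = 2.1667 bits


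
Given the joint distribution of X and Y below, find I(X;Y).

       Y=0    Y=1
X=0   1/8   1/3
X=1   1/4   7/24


H(X) = 0.9950, H(Y) = 0.9544, H(X,Y) = 1.9218
I(X;Y) = H(X) + H(Y) - H(X,Y) = 0.0276 bits


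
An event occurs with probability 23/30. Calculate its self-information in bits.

Information content I(x) = -log₂(p(x))
I = -log₂(23/30) = -log₂(0.7667)
I = 0.3833 bits


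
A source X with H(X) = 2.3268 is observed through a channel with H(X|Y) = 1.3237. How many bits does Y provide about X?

I(X;Y) = H(X) - H(X|Y)
I(X;Y) = 2.3268 - 1.3237 = 1.0031 bits


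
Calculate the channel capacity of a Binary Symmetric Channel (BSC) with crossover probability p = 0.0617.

For BSC with error probability p:
C = 1 - H(p) where H(p) is binary entropy
H(0.0617) = -0.0617 × log₂(0.0617) - 0.9383 × log₂(0.9383)
H(p) = 0.3342
C = 1 - 0.3342 = 0.6658 bits/use


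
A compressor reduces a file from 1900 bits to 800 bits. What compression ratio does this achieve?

Compression ratio = Original / Compressed
= 1900 / 800 = 2.38:1


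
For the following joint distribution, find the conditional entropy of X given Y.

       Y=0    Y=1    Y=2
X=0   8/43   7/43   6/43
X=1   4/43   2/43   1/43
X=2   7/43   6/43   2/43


H(X|Y) = Σ_y p(y) H(X|Y=y)
  p(Y=0) = 19/43, H(X|Y=0) = 1.5294
  p(Y=1) = 15/43, H(X|Y=1) = 1.4295
  p(Y=2) = 9/43, H(X|Y=2) = 1.2244
H(X|Y) = 0.4419×1.5294 + 0.3488×1.4295 + 0.2093×1.2244 = 1.4307 bits


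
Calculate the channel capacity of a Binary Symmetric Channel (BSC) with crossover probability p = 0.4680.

For BSC with error probability p:
C = 1 - H(p) where H(p) is binary entropy
H(0.4680) = -0.4680 × log₂(0.4680) - 0.5320 × log₂(0.5320)
H(p) = 0.9970
C = 1 - 0.9970 = 0.0030 bits/use


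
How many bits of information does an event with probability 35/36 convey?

Information content I(x) = -log₂(p(x))
I = -log₂(35/36) = -log₂(0.9722)
I = 0.0406 bits


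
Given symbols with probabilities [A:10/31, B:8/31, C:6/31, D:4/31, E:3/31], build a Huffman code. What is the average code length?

Huffman tree construction:
Combine smallest probabilities repeatedly
Resulting codes:
  A: 11 (length 2)
  B: 10 (length 2)
  C: 00 (length 2)
  D: 011 (length 3)
  E: 010 (length 3)
Average length = Σ p(s) × length(s) = 2.2258 bits


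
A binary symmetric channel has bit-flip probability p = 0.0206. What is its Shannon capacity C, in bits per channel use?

For BSC with error probability p:
C = 1 - H(p) where H(p) is binary entropy
H(0.0206) = -0.0206 × log₂(0.0206) - 0.9794 × log₂(0.9794)
H(p) = 0.1448
C = 1 - 0.1448 = 0.8552 bits/use


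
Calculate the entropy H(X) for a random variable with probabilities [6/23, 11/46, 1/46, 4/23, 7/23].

H(X) = -Σ p(x) log₂ p(x)
  -6/23 × log₂(6/23) = 0.5057
  -11/46 × log₂(11/46) = 0.4936
  -1/46 × log₂(1/46) = 0.1201
  -4/23 × log₂(4/23) = 0.4389
  -7/23 × log₂(7/23) = 0.5223
H(X) = 2.0806 bits


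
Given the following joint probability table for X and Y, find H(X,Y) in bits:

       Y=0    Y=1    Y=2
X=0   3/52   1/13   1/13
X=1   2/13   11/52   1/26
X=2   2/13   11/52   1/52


H(X,Y) = -Σ p(x,y) log₂ p(x,y)
  p(0,0)=3/52: -0.0577 × log₂(0.0577) = 0.2374
  p(0,1)=1/13: -0.0769 × log₂(0.0769) = 0.2846
  p(0,2)=1/13: -0.0769 × log₂(0.0769) = 0.2846
  p(1,0)=2/13: -0.1538 × log₂(0.1538) = 0.4155
  p(1,1)=11/52: -0.2115 × log₂(0.2115) = 0.4741
  p(1,2)=1/26: -0.0385 × log₂(0.0385) = 0.1808
  p(2,0)=2/13: -0.1538 × log₂(0.1538) = 0.4155
  p(2,1)=11/52: -0.2115 × log₂(0.2115) = 0.4741
  p(2,2)=1/52: -0.0192 × log₂(0.0192) = 0.1096
H(X,Y) = 2.8762 bits


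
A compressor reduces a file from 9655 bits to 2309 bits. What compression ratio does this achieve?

Compression ratio = Original / Compressed
= 9655 / 2309 = 4.18:1


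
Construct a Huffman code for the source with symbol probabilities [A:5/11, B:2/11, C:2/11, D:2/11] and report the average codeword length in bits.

Huffman tree construction:
Combine smallest probabilities repeatedly
Resulting codes:
  A: 0 (length 1)
  B: 110 (length 3)
  C: 111 (length 3)
  D: 10 (length 2)
Average length = Σ p(s) × length(s) = 1.9091 bits


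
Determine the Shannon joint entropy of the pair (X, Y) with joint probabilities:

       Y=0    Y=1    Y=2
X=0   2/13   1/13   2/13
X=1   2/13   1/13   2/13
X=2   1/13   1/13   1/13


H(X,Y) = -Σ p(x,y) log₂ p(x,y)
  p(0,0)=2/13: -0.1538 × log₂(0.1538) = 0.4155
  p(0,1)=1/13: -0.0769 × log₂(0.0769) = 0.2846
  p(0,2)=2/13: -0.1538 × log₂(0.1538) = 0.4155
  p(1,0)=2/13: -0.1538 × log₂(0.1538) = 0.4155
  p(1,1)=1/13: -0.0769 × log₂(0.0769) = 0.2846
  p(1,2)=2/13: -0.1538 × log₂(0.1538) = 0.4155
  p(2,0)=1/13: -0.0769 × log₂(0.0769) = 0.2846
  p(2,1)=1/13: -0.0769 × log₂(0.0769) = 0.2846
  p(2,2)=1/13: -0.0769 × log₂(0.0769) = 0.2846
H(X,Y) = 3.0851 bits


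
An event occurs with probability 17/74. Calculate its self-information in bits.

Information content I(x) = -log₂(p(x))
I = -log₂(17/74) = -log₂(0.2297)
I = 2.1220 bits


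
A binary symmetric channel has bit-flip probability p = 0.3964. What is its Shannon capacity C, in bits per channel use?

For BSC with error probability p:
C = 1 - H(p) where H(p) is binary entropy
H(0.3964) = -0.3964 × log₂(0.3964) - 0.6036 × log₂(0.6036)
H(p) = 0.9688
C = 1 - 0.9688 = 0.0312 bits/use


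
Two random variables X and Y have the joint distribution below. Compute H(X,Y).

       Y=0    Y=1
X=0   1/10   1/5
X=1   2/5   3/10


H(X,Y) = -Σ p(x,y) log₂ p(x,y)
  p(0,0)=1/10: -0.1000 × log₂(0.1000) = 0.3322
  p(0,1)=1/5: -0.2000 × log₂(0.2000) = 0.4644
  p(1,0)=2/5: -0.4000 × log₂(0.4000) = 0.5288
  p(1,1)=3/10: -0.3000 × log₂(0.3000) = 0.5211
H(X,Y) = 1.8464 bits


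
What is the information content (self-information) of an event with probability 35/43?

Information content I(x) = -log₂(p(x))
I = -log₂(35/43) = -log₂(0.8140)
I = 0.2970 bits


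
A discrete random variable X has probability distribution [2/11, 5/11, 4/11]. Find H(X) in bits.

H(X) = -Σ p(x) log₂ p(x)
  -2/11 × log₂(2/11) = 0.4472
  -5/11 × log₂(5/11) = 0.5170
  -4/11 × log₂(4/11) = 0.5307
H(X) = 1.4949 bits


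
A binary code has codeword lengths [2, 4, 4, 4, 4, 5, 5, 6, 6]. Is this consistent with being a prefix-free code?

Kraft inequality: Σ 2^(-l_i) ≤ 1 for prefix-free code
Calculating: 2^(-2) + 2^(-4) + 2^(-4) + 2^(-4) + 2^(-4) + 2^(-5) + 2^(-5) + 2^(-6) + 2^(-6)
= 0.25 + 0.0625 + 0.0625 + 0.0625 + 0.0625 + 0.03125 + 0.03125 + 0.015625 + 0.015625
= 0.5938
Since 0.5938 ≤ 1, prefix-free code exists


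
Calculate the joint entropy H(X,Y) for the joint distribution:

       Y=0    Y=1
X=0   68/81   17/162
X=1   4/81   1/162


H(X,Y) = -Σ p(x,y) log₂ p(x,y)
  p(0,0)=68/81: -0.8395 × log₂(0.8395) = 0.2119
  p(0,1)=17/162: -0.1049 × log₂(0.1049) = 0.3413
  p(1,0)=4/81: -0.0494 × log₂(0.0494) = 0.2143
  p(1,1)=1/162: -0.0062 × log₂(0.0062) = 0.0453
H(X,Y) = 0.8128 bits


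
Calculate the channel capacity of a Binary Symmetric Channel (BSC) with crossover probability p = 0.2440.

For BSC with error probability p:
C = 1 - H(p) where H(p) is binary entropy
H(0.2440) = -0.2440 × log₂(0.2440) - 0.7560 × log₂(0.7560)
H(p) = 0.8016
C = 1 - 0.8016 = 0.1984 bits/use


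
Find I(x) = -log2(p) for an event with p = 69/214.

Information content I(x) = -log₂(p(x))
I = -log₂(69/214) = -log₂(0.3224)
I = 1.6329 bits


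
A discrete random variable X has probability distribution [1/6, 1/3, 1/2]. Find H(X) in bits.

H(X) = -Σ p(x) log₂ p(x)
  -1/6 × log₂(1/6) = 0.4308
  -1/3 × log₂(1/3) = 0.5283
  -1/2 × log₂(1/2) = 0.5000
H(X) = 1.4591 bits


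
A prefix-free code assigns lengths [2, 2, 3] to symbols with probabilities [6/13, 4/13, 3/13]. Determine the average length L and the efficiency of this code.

Average length L = Σ p_i × l_i = 2.2308 bits
Entropy H = 1.5262 bits
Efficiency η = H/L × 100% = 68.42%


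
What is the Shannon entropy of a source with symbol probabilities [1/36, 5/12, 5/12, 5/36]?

H(X) = -Σ p(x) log₂ p(x)
  -1/36 × log₂(1/36) = 0.1436
  -5/12 × log₂(5/12) = 0.5263
  -5/12 × log₂(5/12) = 0.5263
  -5/36 × log₂(5/36) = 0.3956
H(X) = 1.5917 bits


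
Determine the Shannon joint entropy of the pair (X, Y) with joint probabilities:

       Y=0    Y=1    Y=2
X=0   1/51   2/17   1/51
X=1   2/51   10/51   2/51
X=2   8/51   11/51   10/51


H(X,Y) = -Σ p(x,y) log₂ p(x,y)
  p(0,0)=1/51: -0.0196 × log₂(0.0196) = 0.1112
  p(0,1)=2/17: -0.1176 × log₂(0.1176) = 0.3632
  p(0,2)=1/51: -0.0196 × log₂(0.0196) = 0.1112
  p(1,0)=2/51: -0.0392 × log₂(0.0392) = 0.1832
  p(1,1)=10/51: -0.1961 × log₂(0.1961) = 0.4609
  p(1,2)=2/51: -0.0392 × log₂(0.0392) = 0.1832
  p(2,0)=8/51: -0.1569 × log₂(0.1569) = 0.4192
  p(2,1)=11/51: -0.2157 × log₂(0.2157) = 0.4773
  p(2,2)=10/51: -0.1961 × log₂(0.1961) = 0.4609
H(X,Y) = 2.7704 bits


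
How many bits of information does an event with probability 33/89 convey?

Information content I(x) = -log₂(p(x))
I = -log₂(33/89) = -log₂(0.3708)
I = 1.4313 bits


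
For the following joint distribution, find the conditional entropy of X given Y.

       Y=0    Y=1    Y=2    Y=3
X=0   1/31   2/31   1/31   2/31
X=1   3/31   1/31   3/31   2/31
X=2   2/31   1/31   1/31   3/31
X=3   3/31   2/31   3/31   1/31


H(X|Y) = Σ_y p(y) H(X|Y=y)
  p(Y=0) = 9/31, H(X|Y=0) = 1.8911
  p(Y=1) = 6/31, H(X|Y=1) = 1.9183
  p(Y=2) = 8/31, H(X|Y=2) = 1.8113
  p(Y=3) = 8/31, H(X|Y=3) = 1.9056
H(X|Y) = 0.2903×1.8911 + 0.1935×1.9183 + 0.2581×1.8113 + 0.2581×1.9056 = 1.8795 bits


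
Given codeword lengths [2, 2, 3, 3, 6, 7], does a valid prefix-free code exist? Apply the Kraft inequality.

Kraft inequality: Σ 2^(-l_i) ≤ 1 for prefix-free code
Calculating: 2^(-2) + 2^(-2) + 2^(-3) + 2^(-3) + 2^(-6) + 2^(-7)
= 0.25 + 0.25 + 0.125 + 0.125 + 0.015625 + 0.0078125
= 0.7734
Since 0.7734 ≤ 1, prefix-free code exists


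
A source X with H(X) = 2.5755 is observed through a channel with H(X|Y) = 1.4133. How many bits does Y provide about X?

I(X;Y) = H(X) - H(X|Y)
I(X;Y) = 2.5755 - 1.4133 = 1.1622 bits


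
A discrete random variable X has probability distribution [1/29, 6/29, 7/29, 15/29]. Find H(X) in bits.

H(X) = -Σ p(x) log₂ p(x)
  -1/29 × log₂(1/29) = 0.1675
  -6/29 × log₂(6/29) = 0.4703
  -7/29 × log₂(7/29) = 0.4950
  -15/29 × log₂(15/29) = 0.4919
H(X) = 1.6247 bits


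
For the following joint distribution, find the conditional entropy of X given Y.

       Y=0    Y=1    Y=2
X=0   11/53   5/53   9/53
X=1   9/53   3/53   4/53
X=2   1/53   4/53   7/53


H(X|Y) = Σ_y p(y) H(X|Y=y)
  p(Y=0) = 21/53, H(X|Y=0) = 1.2217
  p(Y=1) = 12/53, H(X|Y=1) = 1.5546
  p(Y=2) = 20/53, H(X|Y=2) = 1.5129
H(X|Y) = 0.3962×1.2217 + 0.2264×1.5546 + 0.3774×1.5129 = 1.4070 bits


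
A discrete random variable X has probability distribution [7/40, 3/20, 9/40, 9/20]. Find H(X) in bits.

H(X) = -Σ p(x) log₂ p(x)
  -7/40 × log₂(7/40) = 0.4401
  -3/20 × log₂(3/20) = 0.4105
  -9/40 × log₂(9/40) = 0.4842
  -9/20 × log₂(9/20) = 0.5184
H(X) = 1.8532 bits


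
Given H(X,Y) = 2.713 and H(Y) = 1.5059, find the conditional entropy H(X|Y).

Chain rule: H(X,Y) = H(X|Y) + H(Y)
H(X|Y) = H(X,Y) - H(Y) = 2.713 - 1.5059 = 1.2071 bits


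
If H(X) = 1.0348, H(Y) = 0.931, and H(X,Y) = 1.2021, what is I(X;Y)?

I(X;Y) = H(X) + H(Y) - H(X,Y)
I(X;Y) = 1.0348 + 0.931 - 1.2021 = 0.7637 bits


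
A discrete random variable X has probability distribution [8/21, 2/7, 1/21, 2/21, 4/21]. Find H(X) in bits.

H(X) = -Σ p(x) log₂ p(x)
  -8/21 × log₂(8/21) = 0.5304
  -2/7 × log₂(2/7) = 0.5164
  -1/21 × log₂(1/21) = 0.2092
  -2/21 × log₂(2/21) = 0.3231
  -4/21 × log₂(4/21) = 0.4557
H(X) = 2.0347 bits


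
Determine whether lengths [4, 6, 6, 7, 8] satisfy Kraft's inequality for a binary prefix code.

Kraft inequality: Σ 2^(-l_i) ≤ 1 for prefix-free code
Calculating: 2^(-4) + 2^(-6) + 2^(-6) + 2^(-7) + 2^(-8)
= 0.0625 + 0.015625 + 0.015625 + 0.0078125 + 0.00390625
= 0.1055
Since 0.1055 ≤ 1, prefix-free code exists


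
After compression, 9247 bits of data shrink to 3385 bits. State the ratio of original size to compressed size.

Compression ratio = Original / Compressed
= 9247 / 3385 = 2.73:1


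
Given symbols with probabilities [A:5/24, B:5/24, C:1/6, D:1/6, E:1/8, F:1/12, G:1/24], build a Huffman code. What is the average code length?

Huffman tree construction:
Combine smallest probabilities repeatedly
Resulting codes:
  A: 00 (length 2)
  B: 01 (length 2)
  C: 110 (length 3)
  D: 111 (length 3)
  E: 100 (length 3)
  F: 1011 (length 4)
  G: 1010 (length 4)
Average length = Σ p(s) × length(s) = 2.7083 bits


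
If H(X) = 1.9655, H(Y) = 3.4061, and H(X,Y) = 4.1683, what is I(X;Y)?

I(X;Y) = H(X) + H(Y) - H(X,Y)
I(X;Y) = 1.9655 + 3.4061 - 4.1683 = 1.2033 bits


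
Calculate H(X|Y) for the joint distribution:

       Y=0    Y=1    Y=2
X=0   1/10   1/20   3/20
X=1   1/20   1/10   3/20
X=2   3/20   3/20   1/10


H(X|Y) = Σ_y p(y) H(X|Y=y)
  p(Y=0) = 3/10, H(X|Y=0) = 1.4591
  p(Y=1) = 3/10, H(X|Y=1) = 1.4591
  p(Y=2) = 2/5, H(X|Y=2) = 1.5613
H(X|Y) = 0.3000×1.4591 + 0.3000×1.4591 + 0.4000×1.5613 = 1.5000 bits


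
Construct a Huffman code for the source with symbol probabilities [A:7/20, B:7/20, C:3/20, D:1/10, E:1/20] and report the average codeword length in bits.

Huffman tree construction:
Combine smallest probabilities repeatedly
Resulting codes:
  A: 11 (length 2)
  B: 0 (length 1)
  C: 100 (length 3)
  D: 1011 (length 4)
  E: 1010 (length 4)
Average length = Σ p(s) × length(s) = 2.1000 bits


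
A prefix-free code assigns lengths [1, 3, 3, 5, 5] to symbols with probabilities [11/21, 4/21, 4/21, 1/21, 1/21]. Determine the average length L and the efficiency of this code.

Average length L = Σ p_i × l_i = 2.1429 bits
Entropy H = 1.8183 bits
Efficiency η = H/L × 100% = 84.86%


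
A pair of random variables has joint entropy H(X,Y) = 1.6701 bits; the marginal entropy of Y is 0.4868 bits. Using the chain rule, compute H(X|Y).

Chain rule: H(X,Y) = H(X|Y) + H(Y)
H(X|Y) = H(X,Y) - H(Y) = 1.6701 - 0.4868 = 1.1833 bits


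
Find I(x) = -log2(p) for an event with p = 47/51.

Information content I(x) = -log₂(p(x))
I = -log₂(47/51) = -log₂(0.9216)
I = 0.1178 bits


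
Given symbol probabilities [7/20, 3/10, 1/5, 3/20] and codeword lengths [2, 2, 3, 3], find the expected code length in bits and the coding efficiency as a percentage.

Average length L = Σ p_i × l_i = 2.3500 bits
Entropy H = 1.9261 bits
Efficiency η = H/L × 100% = 81.96%


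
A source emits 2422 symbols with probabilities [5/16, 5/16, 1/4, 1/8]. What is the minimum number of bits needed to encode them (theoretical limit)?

Entropy H = 1.9238 bits/symbol
Minimum bits = H × n = 1.9238 × 2422
= 4659.43 bits


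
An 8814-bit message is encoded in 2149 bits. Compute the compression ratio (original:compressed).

Compression ratio = Original / Compressed
= 8814 / 2149 = 4.10:1


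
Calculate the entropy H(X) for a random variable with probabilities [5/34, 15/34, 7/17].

H(X) = -Σ p(x) log₂ p(x)
  -5/34 × log₂(5/34) = 0.4067
  -15/34 × log₂(15/34) = 0.5208
  -7/17 × log₂(7/17) = 0.5271
H(X) = 1.4546 bits


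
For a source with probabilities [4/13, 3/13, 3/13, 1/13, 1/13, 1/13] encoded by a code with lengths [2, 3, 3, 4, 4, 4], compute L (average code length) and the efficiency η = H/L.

Average length L = Σ p_i × l_i = 2.9231 bits
Entropy H = 2.3535 bits
Efficiency η = H/L × 100% = 80.52%
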